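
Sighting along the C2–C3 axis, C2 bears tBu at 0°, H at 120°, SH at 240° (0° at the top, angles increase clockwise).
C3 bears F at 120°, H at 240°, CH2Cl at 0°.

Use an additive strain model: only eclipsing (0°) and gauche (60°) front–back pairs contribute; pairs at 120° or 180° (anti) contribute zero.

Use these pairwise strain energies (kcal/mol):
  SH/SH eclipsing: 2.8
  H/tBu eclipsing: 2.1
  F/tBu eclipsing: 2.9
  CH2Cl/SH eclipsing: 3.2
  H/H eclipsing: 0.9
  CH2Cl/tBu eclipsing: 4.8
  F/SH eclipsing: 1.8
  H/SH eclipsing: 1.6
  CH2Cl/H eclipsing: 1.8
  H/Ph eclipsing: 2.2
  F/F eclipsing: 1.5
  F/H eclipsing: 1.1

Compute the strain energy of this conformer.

This conformer (eclipsed): tBu(0°)/CH2Cl(0°) eclipsed 4.8; H(120°)/F(120°) eclipsed 1.1; SH(240°)/H(240°) eclipsed 1.6 → 7.5 kcal/mol.

7.5 kcal/mol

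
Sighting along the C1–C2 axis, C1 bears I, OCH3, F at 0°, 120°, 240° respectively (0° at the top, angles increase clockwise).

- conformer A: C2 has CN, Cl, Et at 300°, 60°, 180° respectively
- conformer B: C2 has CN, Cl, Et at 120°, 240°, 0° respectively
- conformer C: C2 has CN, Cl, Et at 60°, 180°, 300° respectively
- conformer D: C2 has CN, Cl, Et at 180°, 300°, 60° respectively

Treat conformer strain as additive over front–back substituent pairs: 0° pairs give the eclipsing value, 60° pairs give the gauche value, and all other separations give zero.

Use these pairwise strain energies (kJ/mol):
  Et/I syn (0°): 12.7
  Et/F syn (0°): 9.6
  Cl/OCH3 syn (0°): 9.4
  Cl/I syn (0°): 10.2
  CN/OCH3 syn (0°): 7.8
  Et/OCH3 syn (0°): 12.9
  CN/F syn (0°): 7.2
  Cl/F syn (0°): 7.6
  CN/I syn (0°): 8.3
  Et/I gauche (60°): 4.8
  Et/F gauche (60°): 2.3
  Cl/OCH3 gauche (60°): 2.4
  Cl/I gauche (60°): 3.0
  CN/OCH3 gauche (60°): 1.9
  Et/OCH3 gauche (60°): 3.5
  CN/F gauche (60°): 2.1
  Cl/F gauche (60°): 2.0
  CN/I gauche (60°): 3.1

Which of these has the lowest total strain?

A (staggered): I(0°)/CN(300°) gauche 3.1; I(0°)/Cl(60°) gauche 3.0; OCH3(120°)/Cl(60°) gauche 2.4; OCH3(120°)/Et(180°) gauche 3.5; F(240°)/CN(300°) gauche 2.1; F(240°)/Et(180°) gauche 2.3 → 16.4 kJ/mol.
B (eclipsed): I(0°)/Et(0°) eclipsed 12.7; OCH3(120°)/CN(120°) eclipsed 7.8; F(240°)/Cl(240°) eclipsed 7.6 → 28.1 kJ/mol.
C (staggered): I(0°)/CN(60°) gauche 3.1; I(0°)/Et(300°) gauche 4.8; OCH3(120°)/CN(60°) gauche 1.9; OCH3(120°)/Cl(180°) gauche 2.4; F(240°)/Cl(180°) gauche 2.0; F(240°)/Et(300°) gauche 2.3 → 16.5 kJ/mol.
D (staggered): I(0°)/Cl(300°) gauche 3.0; I(0°)/Et(60°) gauche 4.8; OCH3(120°)/CN(180°) gauche 1.9; OCH3(120°)/Et(60°) gauche 3.5; F(240°)/CN(180°) gauche 2.1; F(240°)/Cl(300°) gauche 2.0 → 17.3 kJ/mol.
A has the lowest total (16.4 kJ/mol).

A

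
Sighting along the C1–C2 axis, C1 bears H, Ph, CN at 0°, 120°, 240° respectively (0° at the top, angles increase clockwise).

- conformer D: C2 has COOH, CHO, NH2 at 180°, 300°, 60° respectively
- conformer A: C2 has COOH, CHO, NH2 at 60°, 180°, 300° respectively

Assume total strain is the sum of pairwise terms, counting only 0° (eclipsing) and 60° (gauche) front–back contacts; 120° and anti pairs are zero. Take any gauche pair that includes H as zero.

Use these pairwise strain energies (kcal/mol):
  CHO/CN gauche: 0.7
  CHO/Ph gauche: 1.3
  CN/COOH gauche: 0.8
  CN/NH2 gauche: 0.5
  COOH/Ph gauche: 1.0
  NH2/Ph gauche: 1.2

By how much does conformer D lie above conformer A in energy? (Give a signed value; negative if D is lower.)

D (staggered): Ph–COOH gauche, Ph–NH2 gauche, CN–COOH gauche, CN–CHO gauche; 1.0 + 1.2 + 0.8 + 0.7 = 3.7 kcal/mol.
A (staggered): Ph–COOH gauche, Ph–CHO gauche, CN–CHO gauche, CN–NH2 gauche; 1.0 + 1.3 + 0.7 + 0.5 = 3.5 kcal/mol.
E(D) − E(A) = 3.7 − 3.5 = +0.2 kcal/mol.

+0.2 kcal/mol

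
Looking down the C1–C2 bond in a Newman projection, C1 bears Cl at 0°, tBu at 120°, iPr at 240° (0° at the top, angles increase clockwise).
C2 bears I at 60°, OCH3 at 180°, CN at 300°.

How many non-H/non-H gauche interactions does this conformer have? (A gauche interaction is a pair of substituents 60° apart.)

Non-H gauche pairs: Cl(0°)/I(60°); Cl(0°)/CN(300°); tBu(120°)/I(60°); tBu(120°)/OCH3(180°); iPr(240°)/OCH3(180°); iPr(240°)/CN(300°) — 6 interactions.

6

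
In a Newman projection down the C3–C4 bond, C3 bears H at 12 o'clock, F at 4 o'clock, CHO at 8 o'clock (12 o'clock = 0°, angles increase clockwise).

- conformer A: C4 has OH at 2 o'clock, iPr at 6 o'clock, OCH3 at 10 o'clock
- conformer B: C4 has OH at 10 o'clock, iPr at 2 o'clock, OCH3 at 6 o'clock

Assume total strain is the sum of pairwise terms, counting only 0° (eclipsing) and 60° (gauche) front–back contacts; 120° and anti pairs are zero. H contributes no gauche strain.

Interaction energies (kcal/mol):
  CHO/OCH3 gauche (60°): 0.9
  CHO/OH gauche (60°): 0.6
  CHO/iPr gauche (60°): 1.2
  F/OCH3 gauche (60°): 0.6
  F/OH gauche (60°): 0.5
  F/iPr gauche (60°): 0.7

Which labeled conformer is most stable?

B

A is staggered. F at 120° is gauche with OH at 60° (0.5); F at 120° is gauche with iPr at 180° (0.7); CHO at 240° is gauche with iPr at 180° (1.2); CHO at 240° is gauche with OCH3 at 300° (0.9). Total 3.3 kcal/mol.
B is staggered. F at 120° is gauche with iPr at 60° (0.7); F at 120° is gauche with OCH3 at 180° (0.6); CHO at 240° is gauche with OH at 300° (0.6); CHO at 240° is gauche with OCH3 at 180° (0.9). Total 2.8 kcal/mol.
B has the lowest total (2.8 kcal/mol).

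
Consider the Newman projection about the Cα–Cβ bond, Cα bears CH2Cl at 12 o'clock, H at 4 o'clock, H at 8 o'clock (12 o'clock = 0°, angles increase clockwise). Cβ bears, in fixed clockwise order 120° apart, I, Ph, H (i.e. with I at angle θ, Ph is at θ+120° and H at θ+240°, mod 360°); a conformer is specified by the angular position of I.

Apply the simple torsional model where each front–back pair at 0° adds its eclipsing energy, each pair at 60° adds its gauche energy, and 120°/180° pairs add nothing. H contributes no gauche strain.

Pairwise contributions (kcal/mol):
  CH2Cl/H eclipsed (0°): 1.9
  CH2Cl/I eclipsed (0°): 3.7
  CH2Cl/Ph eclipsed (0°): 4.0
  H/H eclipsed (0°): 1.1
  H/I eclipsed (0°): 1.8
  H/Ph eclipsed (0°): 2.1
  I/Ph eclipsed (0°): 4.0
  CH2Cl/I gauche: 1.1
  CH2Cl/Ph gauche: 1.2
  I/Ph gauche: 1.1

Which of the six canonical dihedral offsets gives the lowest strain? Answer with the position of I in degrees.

I at 0° (eclipsed): CH2Cl(0°)/I(0°) eclipsed 3.7; H(120°)/Ph(120°) eclipsed 2.1; H(240°)/H(240°) eclipsed 1.1 → 6.9 kcal/mol.
I at 60° (staggered): CH2Cl(0°)/I(60°) gauche 1.1 → 1.1 kcal/mol.
I at 120° (eclipsed): CH2Cl(0°)/H(0°) eclipsed 1.9; H(120°)/I(120°) eclipsed 1.8; H(240°)/Ph(240°) eclipsed 2.1 → 5.8 kcal/mol.
I at 180° (staggered): CH2Cl(0°)/Ph(300°) gauche 1.2 → 1.2 kcal/mol.
I at 240° (eclipsed): CH2Cl(0°)/Ph(0°) eclipsed 4.0; H(120°)/H(120°) eclipsed 1.1; H(240°)/I(240°) eclipsed 1.8 → 6.9 kcal/mol.
I at 300° (staggered): CH2Cl(0°)/I(300°) gauche 1.1; CH2Cl(0°)/Ph(60°) gauche 1.2 → 2.3 kcal/mol.
The minimum (1.1 kcal/mol) occurs with I at 60°.

60°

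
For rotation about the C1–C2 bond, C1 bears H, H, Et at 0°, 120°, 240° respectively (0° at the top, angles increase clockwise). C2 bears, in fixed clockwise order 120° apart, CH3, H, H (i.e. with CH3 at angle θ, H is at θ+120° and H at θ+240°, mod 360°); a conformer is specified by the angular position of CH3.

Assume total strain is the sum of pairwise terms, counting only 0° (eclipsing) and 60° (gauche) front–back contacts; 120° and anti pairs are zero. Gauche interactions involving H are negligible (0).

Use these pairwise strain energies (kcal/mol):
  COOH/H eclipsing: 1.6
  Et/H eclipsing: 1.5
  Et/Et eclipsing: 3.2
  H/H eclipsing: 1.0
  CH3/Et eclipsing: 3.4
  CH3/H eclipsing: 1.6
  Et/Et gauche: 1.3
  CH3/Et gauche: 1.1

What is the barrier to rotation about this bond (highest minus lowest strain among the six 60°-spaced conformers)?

5.4 kcal/mol

CH3 at 0° (eclipsed): H(0°)/CH3(0°) eclipsed 1.6; H(120°)/H(120°) eclipsed 1.0; Et(240°)/H(240°) eclipsed 1.5 → 4.1 kcal/mol.
CH3 at 60° (staggered): no non-H gauche contacts → 0.0 kcal/mol.
CH3 at 120° (eclipsed): H(0°)/H(0°) eclipsed 1.0; H(120°)/CH3(120°) eclipsed 1.6; Et(240°)/H(240°) eclipsed 1.5 → 4.1 kcal/mol.
CH3 at 180° (staggered): Et(240°)/CH3(180°) gauche 1.1 → 1.1 kcal/mol.
CH3 at 240° (eclipsed): H(0°)/H(0°) eclipsed 1.0; H(120°)/H(120°) eclipsed 1.0; Et(240°)/CH3(240°) eclipsed 3.4 → 5.4 kcal/mol.
CH3 at 300° (staggered): Et(240°)/CH3(300°) gauche 1.1 → 1.1 kcal/mol.
Max at 240° (5.4 kcal/mol), min at 60° (0.0 kcal/mol); barrier = 5.4 kcal/mol.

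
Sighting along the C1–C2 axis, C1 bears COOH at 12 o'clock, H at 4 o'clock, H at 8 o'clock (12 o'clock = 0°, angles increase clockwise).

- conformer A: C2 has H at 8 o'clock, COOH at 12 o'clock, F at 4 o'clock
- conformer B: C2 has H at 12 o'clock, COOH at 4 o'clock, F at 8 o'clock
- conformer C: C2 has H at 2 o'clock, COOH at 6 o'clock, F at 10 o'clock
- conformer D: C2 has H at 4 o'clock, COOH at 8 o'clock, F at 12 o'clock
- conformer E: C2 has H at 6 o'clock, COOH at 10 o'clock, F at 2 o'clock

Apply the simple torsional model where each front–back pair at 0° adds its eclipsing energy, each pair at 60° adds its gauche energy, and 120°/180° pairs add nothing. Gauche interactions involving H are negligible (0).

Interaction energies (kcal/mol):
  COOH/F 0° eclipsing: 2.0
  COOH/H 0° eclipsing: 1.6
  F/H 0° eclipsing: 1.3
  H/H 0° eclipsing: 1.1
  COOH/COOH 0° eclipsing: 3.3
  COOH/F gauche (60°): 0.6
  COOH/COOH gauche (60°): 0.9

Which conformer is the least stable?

A

A (eclipsed): COOH(0°)/COOH(0°) eclipsed 3.3; H(120°)/F(120°) eclipsed 1.3; H(240°)/H(240°) eclipsed 1.1 → 5.7 kcal/mol.
B (eclipsed): COOH(0°)/H(0°) eclipsed 1.6; H(120°)/COOH(120°) eclipsed 1.6; H(240°)/F(240°) eclipsed 1.3 → 4.5 kcal/mol.
C (staggered): COOH(0°)/F(300°) gauche 0.6 → 0.6 kcal/mol.
D (eclipsed): COOH(0°)/F(0°) eclipsed 2.0; H(120°)/H(120°) eclipsed 1.1; H(240°)/COOH(240°) eclipsed 1.6 → 4.7 kcal/mol.
E (staggered): COOH(0°)/COOH(300°) gauche 0.9; COOH(0°)/F(60°) gauche 0.6 → 1.5 kcal/mol.
A has the highest total (5.7 kcal/mol).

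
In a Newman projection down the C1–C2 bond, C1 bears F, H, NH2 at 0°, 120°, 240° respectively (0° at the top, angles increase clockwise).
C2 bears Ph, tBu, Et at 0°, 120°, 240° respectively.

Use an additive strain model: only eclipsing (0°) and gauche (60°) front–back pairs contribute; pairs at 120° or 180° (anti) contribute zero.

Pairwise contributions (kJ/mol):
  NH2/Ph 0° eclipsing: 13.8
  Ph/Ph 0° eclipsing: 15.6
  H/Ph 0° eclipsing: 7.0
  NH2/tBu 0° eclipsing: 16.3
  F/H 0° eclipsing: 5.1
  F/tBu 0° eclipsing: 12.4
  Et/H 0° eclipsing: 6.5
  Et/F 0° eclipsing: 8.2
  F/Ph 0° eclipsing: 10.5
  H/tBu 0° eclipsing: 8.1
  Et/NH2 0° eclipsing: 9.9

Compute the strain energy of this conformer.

This conformer (eclipsed): F–Ph eclipsed, H–tBu eclipsed, NH2–Et eclipsed; 10.5 + 8.1 + 9.9 = 28.5 kJ/mol.

28.5 kJ/mol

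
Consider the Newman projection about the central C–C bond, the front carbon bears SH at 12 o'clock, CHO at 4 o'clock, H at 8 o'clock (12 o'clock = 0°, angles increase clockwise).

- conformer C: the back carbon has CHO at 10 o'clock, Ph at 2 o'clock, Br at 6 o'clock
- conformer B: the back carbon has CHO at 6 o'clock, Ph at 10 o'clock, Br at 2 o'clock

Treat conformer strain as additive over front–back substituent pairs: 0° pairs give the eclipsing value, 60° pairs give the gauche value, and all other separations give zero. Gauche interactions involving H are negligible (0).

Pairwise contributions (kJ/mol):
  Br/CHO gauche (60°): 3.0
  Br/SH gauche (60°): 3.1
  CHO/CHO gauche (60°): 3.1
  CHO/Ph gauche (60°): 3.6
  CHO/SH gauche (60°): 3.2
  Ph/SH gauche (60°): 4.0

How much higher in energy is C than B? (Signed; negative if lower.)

+0.6 kJ/mol

C (staggered): SH(0°)/CHO(300°) gauche 3.2; SH(0°)/Ph(60°) gauche 4.0; CHO(120°)/Ph(60°) gauche 3.6; CHO(120°)/Br(180°) gauche 3.0 → 13.8 kJ/mol.
B (staggered): SH(0°)/Ph(300°) gauche 4.0; SH(0°)/Br(60°) gauche 3.1; CHO(120°)/CHO(180°) gauche 3.1; CHO(120°)/Br(60°) gauche 3.0 → 13.2 kJ/mol.
E(C) − E(B) = 13.8 − 13.2 = +0.6 kJ/mol.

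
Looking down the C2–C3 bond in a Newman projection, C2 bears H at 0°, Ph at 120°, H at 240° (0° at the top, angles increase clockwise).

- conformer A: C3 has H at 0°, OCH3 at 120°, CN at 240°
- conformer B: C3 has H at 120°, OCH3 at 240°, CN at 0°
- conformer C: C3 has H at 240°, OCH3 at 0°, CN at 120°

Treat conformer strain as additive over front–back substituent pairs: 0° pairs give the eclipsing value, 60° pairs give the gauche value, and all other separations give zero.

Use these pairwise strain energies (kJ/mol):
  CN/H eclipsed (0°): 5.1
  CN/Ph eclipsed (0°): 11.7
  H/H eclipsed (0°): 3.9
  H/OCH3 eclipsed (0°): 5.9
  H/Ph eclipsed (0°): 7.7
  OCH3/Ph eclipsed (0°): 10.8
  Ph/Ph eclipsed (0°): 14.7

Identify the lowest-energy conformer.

A (eclipsed): H–H eclipsed, Ph–OCH3 eclipsed, H–CN eclipsed; 3.9 + 10.8 + 5.1 = 19.8 kJ/mol.
B (eclipsed): H–CN eclipsed, Ph–H eclipsed, H–OCH3 eclipsed; 5.1 + 7.7 + 5.9 = 18.7 kJ/mol.
C (eclipsed): H–OCH3 eclipsed, Ph–CN eclipsed, H–H eclipsed; 5.9 + 11.7 + 3.9 = 21.5 kJ/mol.
B has the lowest total (18.7 kJ/mol).

B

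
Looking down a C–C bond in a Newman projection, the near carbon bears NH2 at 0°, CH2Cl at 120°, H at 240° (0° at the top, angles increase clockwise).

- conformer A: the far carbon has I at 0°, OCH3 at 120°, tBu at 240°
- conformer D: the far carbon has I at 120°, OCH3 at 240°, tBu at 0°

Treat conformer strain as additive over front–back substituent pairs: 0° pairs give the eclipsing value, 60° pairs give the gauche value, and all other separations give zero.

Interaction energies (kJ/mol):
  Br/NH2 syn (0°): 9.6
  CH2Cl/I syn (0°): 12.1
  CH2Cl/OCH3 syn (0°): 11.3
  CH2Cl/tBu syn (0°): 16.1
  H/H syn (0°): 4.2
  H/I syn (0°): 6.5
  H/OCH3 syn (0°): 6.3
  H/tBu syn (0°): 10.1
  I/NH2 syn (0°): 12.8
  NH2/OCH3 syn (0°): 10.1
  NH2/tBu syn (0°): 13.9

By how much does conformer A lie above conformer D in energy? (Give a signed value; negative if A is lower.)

A (eclipsed): NH2–I eclipsed, CH2Cl–OCH3 eclipsed, H–tBu eclipsed; 12.8 + 11.3 + 10.1 = 34.2 kJ/mol.
D (eclipsed): NH2–tBu eclipsed, CH2Cl–I eclipsed, H–OCH3 eclipsed; 13.9 + 12.1 + 6.3 = 32.3 kJ/mol.
E(A) − E(D) = 34.2 − 32.3 = +1.9 kJ/mol.

+1.9 kJ/mol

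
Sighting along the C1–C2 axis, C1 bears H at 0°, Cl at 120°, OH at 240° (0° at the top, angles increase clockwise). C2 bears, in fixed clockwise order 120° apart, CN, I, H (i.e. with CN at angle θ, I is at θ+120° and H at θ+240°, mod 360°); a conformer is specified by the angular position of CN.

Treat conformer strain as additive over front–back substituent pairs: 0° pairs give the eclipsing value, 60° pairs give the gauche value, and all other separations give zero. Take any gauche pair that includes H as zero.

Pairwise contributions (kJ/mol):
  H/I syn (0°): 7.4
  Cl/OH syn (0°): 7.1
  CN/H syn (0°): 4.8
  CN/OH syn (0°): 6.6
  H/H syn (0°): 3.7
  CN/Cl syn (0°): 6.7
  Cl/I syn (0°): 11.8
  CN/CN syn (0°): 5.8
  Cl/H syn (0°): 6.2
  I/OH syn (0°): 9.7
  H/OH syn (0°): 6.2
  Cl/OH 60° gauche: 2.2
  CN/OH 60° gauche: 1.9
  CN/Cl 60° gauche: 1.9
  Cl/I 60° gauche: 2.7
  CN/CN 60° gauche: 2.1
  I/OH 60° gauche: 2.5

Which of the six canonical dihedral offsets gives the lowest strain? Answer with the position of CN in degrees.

CN at 0° is eclipsed. H at 0° is eclipsed with CN at 0° (4.8); Cl at 120° is eclipsed with I at 120° (11.8); OH at 240° is eclipsed with H at 240° (6.2). Total 22.8 kJ/mol.
CN at 60° is staggered. Cl at 120° is gauche with CN at 60° (1.9); Cl at 120° is gauche with I at 180° (2.7); OH at 240° is gauche with I at 180° (2.5). Total 7.1 kJ/mol.
CN at 120° is eclipsed. H at 0° is eclipsed with H at 0° (3.7); Cl at 120° is eclipsed with CN at 120° (6.7); OH at 240° is eclipsed with I at 240° (9.7). Total 20.1 kJ/mol.
CN at 180° is staggered. Cl at 120° is gauche with CN at 180° (1.9); OH at 240° is gauche with CN at 180° (1.9); OH at 240° is gauche with I at 300° (2.5). Total 6.3 kJ/mol.
CN at 240° is eclipsed. H at 0° is eclipsed with I at 0° (7.4); Cl at 120° is eclipsed with H at 120° (6.2); OH at 240° is eclipsed with CN at 240° (6.6). Total 20.2 kJ/mol.
CN at 300° is staggered. Cl at 120° is gauche with I at 60° (2.7); OH at 240° is gauche with CN at 300° (1.9). Total 4.6 kJ/mol.
The minimum (4.6 kJ/mol) occurs with CN at 300°.

300°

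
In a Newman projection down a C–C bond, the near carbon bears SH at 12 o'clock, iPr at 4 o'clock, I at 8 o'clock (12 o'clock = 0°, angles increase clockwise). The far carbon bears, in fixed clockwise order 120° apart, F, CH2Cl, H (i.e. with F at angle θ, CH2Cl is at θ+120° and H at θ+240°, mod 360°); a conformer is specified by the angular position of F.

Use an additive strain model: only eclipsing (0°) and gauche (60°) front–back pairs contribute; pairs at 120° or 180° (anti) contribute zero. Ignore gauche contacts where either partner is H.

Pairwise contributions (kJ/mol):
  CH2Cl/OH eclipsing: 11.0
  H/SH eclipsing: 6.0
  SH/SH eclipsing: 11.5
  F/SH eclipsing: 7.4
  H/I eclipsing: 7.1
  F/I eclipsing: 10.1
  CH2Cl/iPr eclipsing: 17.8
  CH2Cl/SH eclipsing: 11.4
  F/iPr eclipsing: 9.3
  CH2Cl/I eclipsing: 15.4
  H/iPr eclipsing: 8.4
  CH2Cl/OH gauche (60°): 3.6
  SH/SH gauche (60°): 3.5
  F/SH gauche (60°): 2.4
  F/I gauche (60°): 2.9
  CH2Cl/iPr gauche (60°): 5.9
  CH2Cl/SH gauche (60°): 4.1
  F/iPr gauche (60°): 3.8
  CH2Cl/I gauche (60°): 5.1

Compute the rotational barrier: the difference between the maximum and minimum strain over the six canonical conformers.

F at 0° (eclipsed): SH(0°)/F(0°) eclipsed 7.4; iPr(120°)/CH2Cl(120°) eclipsed 17.8; I(240°)/H(240°) eclipsed 7.1 → 32.3 kJ/mol.
F at 60° (staggered): SH(0°)/F(60°) gauche 2.4; iPr(120°)/F(60°) gauche 3.8; iPr(120°)/CH2Cl(180°) gauche 5.9; I(240°)/CH2Cl(180°) gauche 5.1 → 17.2 kJ/mol.
F at 120° (eclipsed): SH(0°)/H(0°) eclipsed 6.0; iPr(120°)/F(120°) eclipsed 9.3; I(240°)/CH2Cl(240°) eclipsed 15.4 → 30.7 kJ/mol.
F at 180° (staggered): SH(0°)/CH2Cl(300°) gauche 4.1; iPr(120°)/F(180°) gauche 3.8; I(240°)/F(180°) gauche 2.9; I(240°)/CH2Cl(300°) gauche 5.1 → 15.9 kJ/mol.
F at 240° (eclipsed): SH(0°)/CH2Cl(0°) eclipsed 11.4; iPr(120°)/H(120°) eclipsed 8.4; I(240°)/F(240°) eclipsed 10.1 → 29.9 kJ/mol.
F at 300° (staggered): SH(0°)/F(300°) gauche 2.4; SH(0°)/CH2Cl(60°) gauche 4.1; iPr(120°)/CH2Cl(60°) gauche 5.9; I(240°)/F(300°) gauche 2.9 → 15.3 kJ/mol.
Max at 0° (32.3 kJ/mol), min at 300° (15.3 kJ/mol); barrier = 17.0 kJ/mol.

17.0 kJ/mol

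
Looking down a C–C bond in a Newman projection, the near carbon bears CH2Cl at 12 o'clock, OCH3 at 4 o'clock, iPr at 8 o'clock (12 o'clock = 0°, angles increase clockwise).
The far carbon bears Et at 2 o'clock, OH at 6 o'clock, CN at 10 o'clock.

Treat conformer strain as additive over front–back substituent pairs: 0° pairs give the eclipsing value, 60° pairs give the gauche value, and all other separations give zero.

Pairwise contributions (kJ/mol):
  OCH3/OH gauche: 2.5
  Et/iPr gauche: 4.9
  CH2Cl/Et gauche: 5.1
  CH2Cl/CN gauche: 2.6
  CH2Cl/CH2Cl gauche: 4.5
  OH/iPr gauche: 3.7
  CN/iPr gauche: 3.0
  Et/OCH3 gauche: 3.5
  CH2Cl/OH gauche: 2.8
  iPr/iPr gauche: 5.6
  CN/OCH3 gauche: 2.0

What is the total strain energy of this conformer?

20.4 kJ/mol

This conformer (staggered): CH2Cl–Et gauche, CH2Cl–CN gauche, OCH3–Et gauche, OCH3–OH gauche, iPr–OH gauche, iPr–CN gauche; 5.1 + 2.6 + 3.5 + 2.5 + 3.7 + 3.0 = 20.4 kJ/mol.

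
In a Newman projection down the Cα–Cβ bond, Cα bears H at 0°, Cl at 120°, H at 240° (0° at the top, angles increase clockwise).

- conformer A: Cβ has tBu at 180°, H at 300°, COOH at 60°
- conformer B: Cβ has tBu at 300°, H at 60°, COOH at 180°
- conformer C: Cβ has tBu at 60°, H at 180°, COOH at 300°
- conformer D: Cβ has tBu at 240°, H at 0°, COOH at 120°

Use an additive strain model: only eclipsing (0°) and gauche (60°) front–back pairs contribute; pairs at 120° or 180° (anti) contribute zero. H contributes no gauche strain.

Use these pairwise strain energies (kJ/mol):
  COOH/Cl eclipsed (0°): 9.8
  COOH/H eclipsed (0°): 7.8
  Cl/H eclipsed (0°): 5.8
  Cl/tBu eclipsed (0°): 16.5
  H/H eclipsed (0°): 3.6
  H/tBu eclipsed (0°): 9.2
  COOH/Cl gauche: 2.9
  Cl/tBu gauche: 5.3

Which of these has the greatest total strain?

D

A (staggered): Cl(120°)/tBu(180°) gauche 5.3; Cl(120°)/COOH(60°) gauche 2.9 → 8.2 kJ/mol.
B (staggered): Cl(120°)/COOH(180°) gauche 2.9 → 2.9 kJ/mol.
C (staggered): Cl(120°)/tBu(60°) gauche 5.3 → 5.3 kJ/mol.
D (eclipsed): H(0°)/H(0°) eclipsed 3.6; Cl(120°)/COOH(120°) eclipsed 9.8; H(240°)/tBu(240°) eclipsed 9.2 → 22.6 kJ/mol.
D has the highest total (22.6 kJ/mol).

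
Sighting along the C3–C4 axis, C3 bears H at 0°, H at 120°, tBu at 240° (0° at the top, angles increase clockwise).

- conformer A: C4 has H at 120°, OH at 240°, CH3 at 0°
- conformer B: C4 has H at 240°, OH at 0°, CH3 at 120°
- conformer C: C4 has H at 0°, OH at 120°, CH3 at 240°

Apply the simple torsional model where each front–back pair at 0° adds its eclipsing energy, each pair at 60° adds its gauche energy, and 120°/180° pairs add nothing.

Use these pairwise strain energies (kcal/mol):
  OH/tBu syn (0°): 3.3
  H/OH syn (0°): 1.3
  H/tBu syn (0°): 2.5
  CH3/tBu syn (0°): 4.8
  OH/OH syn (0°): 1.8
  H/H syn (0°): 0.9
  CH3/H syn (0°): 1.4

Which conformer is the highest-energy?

C

A (eclipsed): H(0°)/CH3(0°) eclipsed 1.4; H(120°)/H(120°) eclipsed 0.9; tBu(240°)/OH(240°) eclipsed 3.3 → 5.6 kcal/mol.
B (eclipsed): H(0°)/OH(0°) eclipsed 1.3; H(120°)/CH3(120°) eclipsed 1.4; tBu(240°)/H(240°) eclipsed 2.5 → 5.2 kcal/mol.
C (eclipsed): H(0°)/H(0°) eclipsed 0.9; H(120°)/OH(120°) eclipsed 1.3; tBu(240°)/CH3(240°) eclipsed 4.8 → 7.0 kcal/mol.
C has the highest total (7.0 kcal/mol).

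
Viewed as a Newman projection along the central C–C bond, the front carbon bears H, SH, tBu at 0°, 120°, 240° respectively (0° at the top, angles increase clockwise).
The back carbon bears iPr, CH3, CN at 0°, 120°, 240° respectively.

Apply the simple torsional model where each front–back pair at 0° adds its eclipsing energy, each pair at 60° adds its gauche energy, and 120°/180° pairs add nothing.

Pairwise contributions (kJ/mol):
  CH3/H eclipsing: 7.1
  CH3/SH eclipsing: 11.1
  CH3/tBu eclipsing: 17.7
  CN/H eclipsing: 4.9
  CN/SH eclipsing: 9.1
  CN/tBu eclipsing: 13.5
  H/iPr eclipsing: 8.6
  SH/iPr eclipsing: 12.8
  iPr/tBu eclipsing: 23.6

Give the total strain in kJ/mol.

This conformer is eclipsed. H at 0° is eclipsed with iPr at 0° (8.6); SH at 120° is eclipsed with CH3 at 120° (11.1); tBu at 240° is eclipsed with CN at 240° (13.5). Total 33.2 kJ/mol.

33.2 kJ/mol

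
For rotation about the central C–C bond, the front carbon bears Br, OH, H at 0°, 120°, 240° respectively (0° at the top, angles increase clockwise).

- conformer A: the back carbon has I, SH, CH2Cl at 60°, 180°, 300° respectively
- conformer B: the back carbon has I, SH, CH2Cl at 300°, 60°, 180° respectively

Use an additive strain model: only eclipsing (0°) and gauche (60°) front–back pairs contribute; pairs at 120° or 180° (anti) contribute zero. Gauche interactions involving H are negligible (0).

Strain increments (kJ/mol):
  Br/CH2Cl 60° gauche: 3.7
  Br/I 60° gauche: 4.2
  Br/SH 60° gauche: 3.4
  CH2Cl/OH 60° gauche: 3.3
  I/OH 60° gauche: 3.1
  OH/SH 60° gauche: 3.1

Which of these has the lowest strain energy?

A is staggered. Br at 0° is gauche with I at 60° (4.2); Br at 0° is gauche with CH2Cl at 300° (3.7); OH at 120° is gauche with I at 60° (3.1); OH at 120° is gauche with SH at 180° (3.1). Total 14.1 kJ/mol.
B is staggered. Br at 0° is gauche with I at 300° (4.2); Br at 0° is gauche with SH at 60° (3.4); OH at 120° is gauche with SH at 60° (3.1); OH at 120° is gauche with CH2Cl at 180° (3.3). Total 14.0 kJ/mol.
B has the lowest total (14.0 kJ/mol).

B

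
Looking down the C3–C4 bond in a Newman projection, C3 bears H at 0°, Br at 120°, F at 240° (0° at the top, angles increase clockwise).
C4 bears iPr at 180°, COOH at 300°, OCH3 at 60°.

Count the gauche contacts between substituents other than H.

Non-H gauche pairs: Br(120°)/iPr(180°); Br(120°)/OCH3(60°); F(240°)/iPr(180°); F(240°)/COOH(300°) — 4 interactions.

4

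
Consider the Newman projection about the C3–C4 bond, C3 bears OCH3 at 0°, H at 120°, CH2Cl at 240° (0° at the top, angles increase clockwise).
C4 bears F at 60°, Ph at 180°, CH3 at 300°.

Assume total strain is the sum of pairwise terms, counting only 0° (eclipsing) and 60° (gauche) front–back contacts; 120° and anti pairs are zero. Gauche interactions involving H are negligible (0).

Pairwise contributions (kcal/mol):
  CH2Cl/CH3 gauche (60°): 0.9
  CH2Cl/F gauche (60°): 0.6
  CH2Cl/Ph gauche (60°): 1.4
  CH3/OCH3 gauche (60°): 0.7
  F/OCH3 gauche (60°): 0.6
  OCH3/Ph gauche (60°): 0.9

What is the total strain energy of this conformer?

3.6 kcal/mol

This conformer is staggered. OCH3 at 0° is gauche with F at 60° (0.6); OCH3 at 0° is gauche with CH3 at 300° (0.7); CH2Cl at 240° is gauche with Ph at 180° (1.4); CH2Cl at 240° is gauche with CH3 at 300° (0.9). Total 3.6 kcal/mol.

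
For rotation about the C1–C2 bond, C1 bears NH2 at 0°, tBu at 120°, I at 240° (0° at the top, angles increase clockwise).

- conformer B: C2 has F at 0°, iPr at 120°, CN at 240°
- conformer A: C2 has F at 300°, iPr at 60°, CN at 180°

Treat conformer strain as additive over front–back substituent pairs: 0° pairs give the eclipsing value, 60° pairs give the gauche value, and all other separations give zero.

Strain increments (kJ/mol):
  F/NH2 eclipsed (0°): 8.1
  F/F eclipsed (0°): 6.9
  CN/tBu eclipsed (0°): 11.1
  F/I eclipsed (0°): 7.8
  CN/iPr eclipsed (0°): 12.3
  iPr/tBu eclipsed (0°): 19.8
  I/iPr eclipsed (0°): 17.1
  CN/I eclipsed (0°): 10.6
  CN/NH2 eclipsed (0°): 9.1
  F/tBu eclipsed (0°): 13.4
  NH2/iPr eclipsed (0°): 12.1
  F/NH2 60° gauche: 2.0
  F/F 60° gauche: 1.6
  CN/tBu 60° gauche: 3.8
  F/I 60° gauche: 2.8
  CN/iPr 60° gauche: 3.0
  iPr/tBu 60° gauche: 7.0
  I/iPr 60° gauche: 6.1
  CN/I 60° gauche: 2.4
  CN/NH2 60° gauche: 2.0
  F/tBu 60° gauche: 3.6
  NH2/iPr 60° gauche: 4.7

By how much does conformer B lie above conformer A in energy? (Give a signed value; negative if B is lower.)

B is eclipsed. NH2 at 0° is eclipsed with F at 0° (8.1); tBu at 120° is eclipsed with iPr at 120° (19.8); I at 240° is eclipsed with CN at 240° (10.6). Total 38.5 kJ/mol.
A is staggered. NH2 at 0° is gauche with F at 300° (2.0); NH2 at 0° is gauche with iPr at 60° (4.7); tBu at 120° is gauche with iPr at 60° (7.0); tBu at 120° is gauche with CN at 180° (3.8); I at 240° is gauche with F at 300° (2.8); I at 240° is gauche with CN at 180° (2.4). Total 22.7 kJ/mol.
E(B) − E(A) = 38.5 − 22.7 = +15.8 kJ/mol.

+15.8 kJ/mol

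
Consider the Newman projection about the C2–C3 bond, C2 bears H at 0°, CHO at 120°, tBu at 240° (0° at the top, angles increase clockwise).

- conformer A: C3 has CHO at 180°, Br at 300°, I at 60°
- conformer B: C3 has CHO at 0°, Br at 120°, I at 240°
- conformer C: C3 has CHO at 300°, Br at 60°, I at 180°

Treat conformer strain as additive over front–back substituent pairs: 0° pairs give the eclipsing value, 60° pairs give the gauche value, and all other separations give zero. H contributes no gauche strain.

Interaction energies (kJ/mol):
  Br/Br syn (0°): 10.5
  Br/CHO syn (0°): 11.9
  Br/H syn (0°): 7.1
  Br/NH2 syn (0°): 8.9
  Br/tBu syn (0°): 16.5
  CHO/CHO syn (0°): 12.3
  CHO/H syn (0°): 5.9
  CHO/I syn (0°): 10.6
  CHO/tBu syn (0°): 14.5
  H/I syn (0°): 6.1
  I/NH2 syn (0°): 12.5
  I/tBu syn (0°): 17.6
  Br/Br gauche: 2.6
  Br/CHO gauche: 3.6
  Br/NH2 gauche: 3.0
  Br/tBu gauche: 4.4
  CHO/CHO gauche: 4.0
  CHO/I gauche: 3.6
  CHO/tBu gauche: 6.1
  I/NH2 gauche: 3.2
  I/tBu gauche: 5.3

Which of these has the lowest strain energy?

A (staggered): CHO–CHO gauche, CHO–I gauche, tBu–CHO gauche, tBu–Br gauche; 4.0 + 3.6 + 6.1 + 4.4 = 18.1 kJ/mol.
B (eclipsed): H–CHO eclipsed, CHO–Br eclipsed, tBu–I eclipsed; 5.9 + 11.9 + 17.6 = 35.4 kJ/mol.
C (staggered): CHO–Br gauche, CHO–I gauche, tBu–CHO gauche, tBu–I gauche; 3.6 + 3.6 + 6.1 + 5.3 = 18.6 kJ/mol.
A has the lowest total (18.1 kJ/mol).

A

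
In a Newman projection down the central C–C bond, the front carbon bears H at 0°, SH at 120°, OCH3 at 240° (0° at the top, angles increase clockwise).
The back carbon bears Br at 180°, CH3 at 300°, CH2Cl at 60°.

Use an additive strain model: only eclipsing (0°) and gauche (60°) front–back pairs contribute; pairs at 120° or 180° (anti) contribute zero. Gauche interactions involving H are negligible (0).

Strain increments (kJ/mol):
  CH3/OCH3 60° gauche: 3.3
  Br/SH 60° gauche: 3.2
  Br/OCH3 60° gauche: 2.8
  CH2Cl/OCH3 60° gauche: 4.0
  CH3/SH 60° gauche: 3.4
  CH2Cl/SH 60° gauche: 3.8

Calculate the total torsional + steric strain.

This conformer is staggered. SH at 120° is gauche with Br at 180° (3.2); SH at 120° is gauche with CH2Cl at 60° (3.8); OCH3 at 240° is gauche with Br at 180° (2.8); OCH3 at 240° is gauche with CH3 at 300° (3.3). Total 13.1 kJ/mol.

13.1 kJ/mol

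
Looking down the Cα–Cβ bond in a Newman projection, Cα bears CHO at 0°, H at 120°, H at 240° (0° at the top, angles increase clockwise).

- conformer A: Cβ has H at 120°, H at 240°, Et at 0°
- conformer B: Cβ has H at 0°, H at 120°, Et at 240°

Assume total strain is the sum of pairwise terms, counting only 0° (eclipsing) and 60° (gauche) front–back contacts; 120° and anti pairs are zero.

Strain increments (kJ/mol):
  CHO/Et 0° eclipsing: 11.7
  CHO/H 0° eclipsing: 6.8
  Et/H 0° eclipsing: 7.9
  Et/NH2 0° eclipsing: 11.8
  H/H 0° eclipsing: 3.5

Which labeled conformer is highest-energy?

A

A (eclipsed): CHO(0°)/Et(0°) eclipsed 11.7; H(120°)/H(120°) eclipsed 3.5; H(240°)/H(240°) eclipsed 3.5 → 18.7 kJ/mol.
B (eclipsed): CHO(0°)/H(0°) eclipsed 6.8; H(120°)/H(120°) eclipsed 3.5; H(240°)/Et(240°) eclipsed 7.9 → 18.2 kJ/mol.
A has the highest total (18.7 kJ/mol).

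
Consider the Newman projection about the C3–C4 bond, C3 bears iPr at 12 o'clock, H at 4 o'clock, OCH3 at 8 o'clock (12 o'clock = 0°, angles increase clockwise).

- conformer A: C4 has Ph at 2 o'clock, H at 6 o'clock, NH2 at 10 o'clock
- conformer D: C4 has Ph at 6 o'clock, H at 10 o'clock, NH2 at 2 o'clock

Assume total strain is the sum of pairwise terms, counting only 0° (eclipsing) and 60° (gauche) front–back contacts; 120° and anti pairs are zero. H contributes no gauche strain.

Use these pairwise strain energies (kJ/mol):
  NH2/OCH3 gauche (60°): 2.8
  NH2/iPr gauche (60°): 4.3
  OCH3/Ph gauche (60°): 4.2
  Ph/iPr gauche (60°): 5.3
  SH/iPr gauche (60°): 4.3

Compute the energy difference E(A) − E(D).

A (staggered): iPr(0°)/Ph(60°) gauche 5.3; iPr(0°)/NH2(300°) gauche 4.3; OCH3(240°)/NH2(300°) gauche 2.8 → 12.4 kJ/mol.
D (staggered): iPr(0°)/NH2(60°) gauche 4.3; OCH3(240°)/Ph(180°) gauche 4.2 → 8.5 kJ/mol.
E(A) − E(D) = 12.4 − 8.5 = +3.9 kJ/mol.

+3.9 kJ/mol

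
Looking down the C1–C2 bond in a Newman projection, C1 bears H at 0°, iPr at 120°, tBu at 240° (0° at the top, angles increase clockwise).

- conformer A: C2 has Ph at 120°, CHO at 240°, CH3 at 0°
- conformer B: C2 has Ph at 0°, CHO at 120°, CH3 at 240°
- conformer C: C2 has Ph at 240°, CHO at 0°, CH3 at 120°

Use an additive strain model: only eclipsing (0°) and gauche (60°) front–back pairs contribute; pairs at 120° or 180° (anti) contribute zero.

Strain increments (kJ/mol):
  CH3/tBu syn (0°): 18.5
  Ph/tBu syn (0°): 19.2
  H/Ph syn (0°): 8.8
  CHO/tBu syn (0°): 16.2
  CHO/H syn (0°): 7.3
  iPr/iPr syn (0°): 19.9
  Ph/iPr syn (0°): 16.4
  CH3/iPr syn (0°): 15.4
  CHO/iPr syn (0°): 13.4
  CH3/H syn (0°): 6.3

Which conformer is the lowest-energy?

A

A (eclipsed): H–CH3 eclipsed, iPr–Ph eclipsed, tBu–CHO eclipsed; 6.3 + 16.4 + 16.2 = 38.9 kJ/mol.
B (eclipsed): H–Ph eclipsed, iPr–CHO eclipsed, tBu–CH3 eclipsed; 8.8 + 13.4 + 18.5 = 40.7 kJ/mol.
C (eclipsed): H–CHO eclipsed, iPr–CH3 eclipsed, tBu–Ph eclipsed; 7.3 + 15.4 + 19.2 = 41.9 kJ/mol.
A has the lowest total (38.9 kJ/mol).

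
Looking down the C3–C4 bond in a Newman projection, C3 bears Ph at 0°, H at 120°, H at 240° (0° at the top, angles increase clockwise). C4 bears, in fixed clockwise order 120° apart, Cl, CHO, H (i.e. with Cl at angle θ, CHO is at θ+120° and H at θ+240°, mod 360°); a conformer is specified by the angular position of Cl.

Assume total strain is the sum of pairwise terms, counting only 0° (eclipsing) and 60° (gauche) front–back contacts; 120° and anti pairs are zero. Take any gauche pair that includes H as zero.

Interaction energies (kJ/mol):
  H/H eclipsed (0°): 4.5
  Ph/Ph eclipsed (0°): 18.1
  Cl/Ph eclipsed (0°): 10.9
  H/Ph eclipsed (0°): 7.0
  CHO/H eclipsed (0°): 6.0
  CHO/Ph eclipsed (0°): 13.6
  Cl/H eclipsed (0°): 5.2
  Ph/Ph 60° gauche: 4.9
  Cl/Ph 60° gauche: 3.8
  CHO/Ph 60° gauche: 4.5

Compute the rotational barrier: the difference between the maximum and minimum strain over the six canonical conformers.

Cl at 0° (eclipsed): Ph–Cl eclipsed, H–CHO eclipsed, H–H eclipsed; 10.9 + 6.0 + 4.5 = 21.4 kJ/mol.
Cl at 60° (staggered): Ph–Cl gauche; 3.8 = 3.8 kJ/mol.
Cl at 120° (eclipsed): Ph–H eclipsed, H–Cl eclipsed, H–CHO eclipsed; 7.0 + 5.2 + 6.0 = 18.2 kJ/mol.
Cl at 180° (staggered): Ph–CHO gauche; 4.5 = 4.5 kJ/mol.
Cl at 240° (eclipsed): Ph–CHO eclipsed, H–H eclipsed, H–Cl eclipsed; 13.6 + 4.5 + 5.2 = 23.3 kJ/mol.
Cl at 300° (staggered): Ph–Cl gauche, Ph–CHO gauche; 3.8 + 4.5 = 8.3 kJ/mol.
Max at 240° (23.3 kJ/mol), min at 60° (3.8 kJ/mol); barrier = 19.5 kJ/mol.

19.5 kJ/mol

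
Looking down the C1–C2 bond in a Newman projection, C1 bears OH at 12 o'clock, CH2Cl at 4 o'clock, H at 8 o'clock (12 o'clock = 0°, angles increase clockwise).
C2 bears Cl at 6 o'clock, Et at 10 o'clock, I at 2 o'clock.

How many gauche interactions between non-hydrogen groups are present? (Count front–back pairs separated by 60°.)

4

Non-H gauche pairs: OH(0°)/Et(300°); OH(0°)/I(60°); CH2Cl(120°)/Cl(180°); CH2Cl(120°)/I(60°) — 4 interactions.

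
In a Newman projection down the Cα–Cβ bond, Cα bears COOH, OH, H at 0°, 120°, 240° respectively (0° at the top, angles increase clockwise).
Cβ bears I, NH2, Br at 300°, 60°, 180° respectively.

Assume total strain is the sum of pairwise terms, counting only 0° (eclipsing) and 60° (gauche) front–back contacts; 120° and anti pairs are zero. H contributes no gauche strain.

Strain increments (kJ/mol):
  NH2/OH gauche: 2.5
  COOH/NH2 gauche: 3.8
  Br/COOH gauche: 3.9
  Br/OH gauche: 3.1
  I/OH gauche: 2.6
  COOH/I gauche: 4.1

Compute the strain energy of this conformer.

This conformer (staggered): COOH(0°)/I(300°) gauche 4.1; COOH(0°)/NH2(60°) gauche 3.8; OH(120°)/NH2(60°) gauche 2.5; OH(120°)/Br(180°) gauche 3.1 → 13.5 kJ/mol.

13.5 kJ/mol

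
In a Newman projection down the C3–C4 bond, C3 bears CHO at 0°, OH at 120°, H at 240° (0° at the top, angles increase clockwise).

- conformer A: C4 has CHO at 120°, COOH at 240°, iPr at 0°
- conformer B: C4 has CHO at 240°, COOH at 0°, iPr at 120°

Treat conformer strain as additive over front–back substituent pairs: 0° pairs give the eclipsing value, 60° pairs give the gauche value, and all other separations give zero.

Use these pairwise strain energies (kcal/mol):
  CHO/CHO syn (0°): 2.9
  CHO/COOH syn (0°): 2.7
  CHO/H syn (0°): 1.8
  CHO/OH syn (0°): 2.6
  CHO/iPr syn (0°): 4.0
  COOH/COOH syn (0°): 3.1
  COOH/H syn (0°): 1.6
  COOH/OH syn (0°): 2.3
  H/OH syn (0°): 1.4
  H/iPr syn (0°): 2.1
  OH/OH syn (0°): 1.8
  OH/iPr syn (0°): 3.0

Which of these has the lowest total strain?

A (eclipsed): CHO(0°)/iPr(0°) eclipsed 4.0; OH(120°)/CHO(120°) eclipsed 2.6; H(240°)/COOH(240°) eclipsed 1.6 → 8.2 kcal/mol.
B (eclipsed): CHO(0°)/COOH(0°) eclipsed 2.7; OH(120°)/iPr(120°) eclipsed 3.0; H(240°)/CHO(240°) eclipsed 1.8 → 7.5 kcal/mol.
B has the lowest total (7.5 kcal/mol).

B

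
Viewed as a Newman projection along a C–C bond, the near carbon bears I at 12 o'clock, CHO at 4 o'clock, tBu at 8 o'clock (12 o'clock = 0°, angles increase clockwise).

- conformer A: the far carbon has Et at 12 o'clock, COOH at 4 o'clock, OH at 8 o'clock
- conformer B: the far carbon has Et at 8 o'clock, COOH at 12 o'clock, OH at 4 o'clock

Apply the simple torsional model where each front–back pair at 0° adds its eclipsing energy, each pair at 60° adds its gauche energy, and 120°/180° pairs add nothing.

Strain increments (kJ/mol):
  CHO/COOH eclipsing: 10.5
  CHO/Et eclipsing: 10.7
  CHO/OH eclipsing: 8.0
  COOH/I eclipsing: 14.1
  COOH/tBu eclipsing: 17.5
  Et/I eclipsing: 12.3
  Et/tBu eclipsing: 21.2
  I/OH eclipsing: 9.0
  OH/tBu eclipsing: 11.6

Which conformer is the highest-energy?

A (eclipsed): I(0°)/Et(0°) eclipsed 12.3; CHO(120°)/COOH(120°) eclipsed 10.5; tBu(240°)/OH(240°) eclipsed 11.6 → 34.4 kJ/mol.
B (eclipsed): I(0°)/COOH(0°) eclipsed 14.1; CHO(120°)/OH(120°) eclipsed 8.0; tBu(240°)/Et(240°) eclipsed 21.2 → 43.3 kJ/mol.
B has the highest total (43.3 kJ/mol).

B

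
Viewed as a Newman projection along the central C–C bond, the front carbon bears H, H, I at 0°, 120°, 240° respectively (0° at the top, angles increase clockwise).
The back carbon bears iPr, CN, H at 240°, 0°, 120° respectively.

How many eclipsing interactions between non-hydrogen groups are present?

Non-H eclipsing pairs: I(240°)/iPr(240°) — 1 interaction.

1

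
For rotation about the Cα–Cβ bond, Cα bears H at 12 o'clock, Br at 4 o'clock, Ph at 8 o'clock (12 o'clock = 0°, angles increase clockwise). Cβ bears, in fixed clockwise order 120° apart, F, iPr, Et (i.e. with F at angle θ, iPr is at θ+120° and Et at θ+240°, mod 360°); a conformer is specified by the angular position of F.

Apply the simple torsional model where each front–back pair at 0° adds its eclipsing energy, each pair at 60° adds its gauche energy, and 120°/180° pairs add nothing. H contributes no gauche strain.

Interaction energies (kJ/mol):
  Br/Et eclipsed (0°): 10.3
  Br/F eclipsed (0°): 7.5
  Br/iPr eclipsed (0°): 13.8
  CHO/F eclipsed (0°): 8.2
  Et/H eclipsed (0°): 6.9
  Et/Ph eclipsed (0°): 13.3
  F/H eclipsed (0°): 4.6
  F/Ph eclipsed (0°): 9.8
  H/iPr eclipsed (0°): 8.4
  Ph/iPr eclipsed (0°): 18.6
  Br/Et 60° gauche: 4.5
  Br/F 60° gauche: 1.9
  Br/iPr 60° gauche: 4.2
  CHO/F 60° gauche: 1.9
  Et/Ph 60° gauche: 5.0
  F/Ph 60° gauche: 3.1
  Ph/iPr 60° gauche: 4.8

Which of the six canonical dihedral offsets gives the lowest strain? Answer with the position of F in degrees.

180°

F at 0° (eclipsed): H(0°)/F(0°) eclipsed 4.6; Br(120°)/iPr(120°) eclipsed 13.8; Ph(240°)/Et(240°) eclipsed 13.3 → 31.7 kJ/mol.
F at 60° (staggered): Br(120°)/F(60°) gauche 1.9; Br(120°)/iPr(180°) gauche 4.2; Ph(240°)/iPr(180°) gauche 4.8; Ph(240°)/Et(300°) gauche 5.0 → 15.9 kJ/mol.
F at 120° (eclipsed): H(0°)/Et(0°) eclipsed 6.9; Br(120°)/F(120°) eclipsed 7.5; Ph(240°)/iPr(240°) eclipsed 18.6 → 33.0 kJ/mol.
F at 180° (staggered): Br(120°)/F(180°) gauche 1.9; Br(120°)/Et(60°) gauche 4.5; Ph(240°)/F(180°) gauche 3.1; Ph(240°)/iPr(300°) gauche 4.8 → 14.3 kJ/mol.
F at 240° (eclipsed): H(0°)/iPr(0°) eclipsed 8.4; Br(120°)/Et(120°) eclipsed 10.3; Ph(240°)/F(240°) eclipsed 9.8 → 28.5 kJ/mol.
F at 300° (staggered): Br(120°)/iPr(60°) gauche 4.2; Br(120°)/Et(180°) gauche 4.5; Ph(240°)/F(300°) gauche 3.1; Ph(240°)/Et(180°) gauche 5.0 → 16.8 kJ/mol.
The minimum (14.3 kJ/mol) occurs with F at 180°.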